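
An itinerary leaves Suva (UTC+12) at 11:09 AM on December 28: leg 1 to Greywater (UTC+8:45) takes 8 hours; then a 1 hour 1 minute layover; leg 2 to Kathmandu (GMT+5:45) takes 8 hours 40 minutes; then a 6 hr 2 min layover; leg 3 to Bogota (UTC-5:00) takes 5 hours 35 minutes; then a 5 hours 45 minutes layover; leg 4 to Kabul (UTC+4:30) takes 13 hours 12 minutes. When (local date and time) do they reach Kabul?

Convert departure to UTC: 11:09 AM − 12:00 = 11:09 PM UTC on Dec 27.
Add 8 hours leg 1 → 7:09 AM UTC (Dec 28).
Add 1 hour and 1 minute layover in Greywater → 8:10 AM UTC.
Add 8 hours 40 minutes leg 2 → 4:50 PM UTC.
Add 6 hours 2 minutes layover in Kathmandu → 10:52 PM UTC.
Add 5 hours and 35 minutes leg 3 → 4:27 AM UTC (Dec 29).
Add 5 hours 45 minutes layover in Bogota → 10:12 AM UTC.
Add 13 hours and 12 minutes leg 4 → 11:24 PM UTC.
Kabul is UTC+4:30, so local arrival = 11:24 PM + 4:30 = 3:54 AM on Dec 30.

3:54 AM on Dec 30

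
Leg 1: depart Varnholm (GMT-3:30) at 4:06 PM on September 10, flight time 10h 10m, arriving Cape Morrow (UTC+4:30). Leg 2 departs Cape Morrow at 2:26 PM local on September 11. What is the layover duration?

4 hours 10 minutes

Convert departure to UTC: 4:06 PM + 3:30 = 7:36 PM UTC on Sep 10.
Add 10 hours and 10 minutes flight time → 5:46 AM UTC (Sep 11).
Cape Morrow is UTC+4:30, so local arrival = 5:46 AM + 4:30 = 10:16 AM on Sep 11.
Layover = 2:26 PM − 10:16 AM = 4 hours 10 minutes.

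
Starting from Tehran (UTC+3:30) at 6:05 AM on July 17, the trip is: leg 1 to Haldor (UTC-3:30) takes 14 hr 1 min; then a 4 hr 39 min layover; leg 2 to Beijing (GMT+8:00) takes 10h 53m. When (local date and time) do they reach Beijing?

4:08 PM on July 18

Convert departure to UTC: 6:05 AM − 3:30 = 2:35 AM UTC on Jul 17.
Add 14 hours and 1 minute leg 1 → 4:36 PM UTC.
Add 4 hours 39 minutes layover in Haldor → 9:15 PM UTC.
Add 10 hours 53 minutes leg 2 → 8:08 AM UTC (Jul 18).
Beijing is UTC+8:00, so local arrival = 8:08 AM + 8:00 = 4:08 PM on Jul 18.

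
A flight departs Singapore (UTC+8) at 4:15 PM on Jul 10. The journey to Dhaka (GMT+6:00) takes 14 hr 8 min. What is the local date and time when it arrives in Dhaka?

4:23 AM on Jul 11

Convert departure to UTC: 4:15 PM − 8:00 = 8:15 AM UTC on Jul 10.
Add 14 hours and 8 minutes travel time → 10:23 PM UTC.
Dhaka is UTC+6:00, so local arrival = 10:23 PM + 6:00 = 4:23 AM on Jul 11.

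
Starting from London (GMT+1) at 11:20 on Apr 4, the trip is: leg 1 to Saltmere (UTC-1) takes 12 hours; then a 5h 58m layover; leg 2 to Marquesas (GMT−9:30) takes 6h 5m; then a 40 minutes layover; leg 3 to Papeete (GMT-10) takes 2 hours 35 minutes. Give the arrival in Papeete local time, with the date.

03:38 on April 5

Convert departure to UTC: 11:20 − 1:00 = 10:20 UTC on Apr 4.
Add 12 hours leg 1 → 22:20 UTC.
Add 5 hours and 58 minutes layover in Saltmere → 04:18 UTC (Apr 5).
Add 6 hours and 5 minutes leg 2 → 10:23 UTC.
Add 40 minutes layover in Marquesas → 11:03 UTC.
Add 2 hours and 35 minutes leg 3 → 13:38 UTC.
Papeete is UTC−10:00, so local arrival = 13:38 − 10:00 = 03:38 on Apr 5.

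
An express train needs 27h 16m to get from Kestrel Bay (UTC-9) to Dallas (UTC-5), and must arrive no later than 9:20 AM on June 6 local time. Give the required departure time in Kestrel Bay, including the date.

Target arrival in UTC: 9:20 AM + 5:00 = 2:20 PM on Jun 6.
Subtract 27 hours and 16 minutes → departure 11:04 AM UTC on Jun 5.
Kestrel Bay is UTC−9:00: 11:04 AM − 9:00 = 2:04 AM on Jun 5.

2:04 AM on Jun 5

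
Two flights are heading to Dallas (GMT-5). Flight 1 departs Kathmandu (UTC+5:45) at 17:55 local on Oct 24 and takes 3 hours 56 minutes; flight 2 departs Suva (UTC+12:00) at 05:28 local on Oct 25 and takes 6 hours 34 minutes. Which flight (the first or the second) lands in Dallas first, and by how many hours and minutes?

Flight 1 in UTC: 17:55 − 5:45 = 12:10 on Oct 24.
+3 hours and 56 minutes → arrive 16:06 UTC on Oct 24.
Flight 2 in UTC: 05:28 − 12:00 = 17:28 on Oct 24.
+6 hours and 34 minutes → arrive 00:02 UTC on Oct 25.
Flight 1 lands earlier by 7 hours 56 minutes.

the first, by 7 hours 56 minutes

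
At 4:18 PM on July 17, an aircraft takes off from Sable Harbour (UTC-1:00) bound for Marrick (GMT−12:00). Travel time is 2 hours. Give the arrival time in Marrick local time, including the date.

7:18 AM on Jul 17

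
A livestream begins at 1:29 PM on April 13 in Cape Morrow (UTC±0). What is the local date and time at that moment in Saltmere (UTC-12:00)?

1:29 AM on April 13

Saltmere is 12:00 behind Cape Morrow.
Shift by the zone difference: 1:29 PM − 12:00 = 1:29 AM on Apr 13 in Saltmere.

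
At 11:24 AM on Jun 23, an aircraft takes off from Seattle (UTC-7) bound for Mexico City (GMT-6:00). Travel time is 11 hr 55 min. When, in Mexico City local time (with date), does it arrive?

Mexico City is 1:00 ahead of Seattle.
After 11 hours and 55 minutes it is 11:19 PM in Seattle.
Shift by the zone difference: 11:19 PM + 1:00 = 12:19 AM on Jun 24 in Mexico City.

12:19 AM on June 24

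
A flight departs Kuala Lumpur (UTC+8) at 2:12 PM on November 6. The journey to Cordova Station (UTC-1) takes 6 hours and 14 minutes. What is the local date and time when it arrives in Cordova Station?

Convert departure to UTC: 2:12 PM − 8:00 = 6:12 AM UTC on Nov 6.
Add 6 hours 14 minutes travel time → 12:26 PM UTC.
Cordova Station is UTC−1:00, so local arrival = 12:26 PM − 1:00 = 11:26 AM on Nov 6.

11:26 AM on Nov 6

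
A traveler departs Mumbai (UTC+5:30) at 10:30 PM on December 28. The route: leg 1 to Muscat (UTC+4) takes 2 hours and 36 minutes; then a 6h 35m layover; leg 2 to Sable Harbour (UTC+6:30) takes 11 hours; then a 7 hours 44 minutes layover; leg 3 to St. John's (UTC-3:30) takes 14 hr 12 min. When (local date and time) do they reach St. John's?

7:37 AM on Dec 30

Convert departure to UTC: 10:30 PM − 5:30 = 5:00 PM UTC on Dec 28.
Add 2 hours 36 minutes leg 1 → 7:36 PM UTC.
Add 6 hours and 35 minutes layover in Muscat → 2:11 AM UTC (Dec 29).
Add 11 hours leg 2 → 1:11 PM UTC.
Add 7 hours 44 minutes layover in Sable Harbour → 8:55 PM UTC.
Add 14 hours and 12 minutes leg 3 → 11:07 AM UTC (Dec 30).
St. John's is UTC−3:30, so local arrival = 11:07 AM − 3:30 = 7:37 AM on Dec 30.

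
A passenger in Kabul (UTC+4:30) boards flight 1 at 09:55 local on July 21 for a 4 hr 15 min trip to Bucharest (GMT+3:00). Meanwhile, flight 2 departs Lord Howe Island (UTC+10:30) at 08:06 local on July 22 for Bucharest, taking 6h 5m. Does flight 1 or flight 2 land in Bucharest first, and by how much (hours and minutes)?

Flight 1 in UTC: 09:55 − 4:30 = 05:25 on Jul 21.
+4 hours 15 minutes → arrive 09:40 UTC on Jul 21.
Flight 2 in UTC: 08:06 − 10:30 = 21:36 on Jul 21.
+6 hours and 5 minutes → arrive 03:41 UTC on Jul 22.
Flight 1 lands earlier by 18 hours 1 minute.

the first, by 18 hours 1 minute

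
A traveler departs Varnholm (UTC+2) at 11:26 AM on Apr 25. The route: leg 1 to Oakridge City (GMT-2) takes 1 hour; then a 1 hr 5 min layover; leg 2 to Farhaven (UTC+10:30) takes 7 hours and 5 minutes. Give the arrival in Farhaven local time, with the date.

5:06 AM on Apr 26

Convert departure to UTC: 11:26 AM − 2:00 = 9:26 AM UTC on Apr 25.
Add 1 hour leg 1 → 10:26 AM UTC.
Add 1 hour and 5 minutes layover in Oakridge City → 11:31 AM UTC.
Add 7 hours and 5 minutes leg 2 → 6:36 PM UTC.
Farhaven is UTC+10:30, so local arrival = 6:36 PM + 10:30 = 5:06 AM on Apr 26.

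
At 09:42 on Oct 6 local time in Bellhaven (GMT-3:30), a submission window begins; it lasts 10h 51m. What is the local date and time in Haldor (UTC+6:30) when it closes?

Convert start to UTC: 09:42 + 3:30 = 13:12 UTC on Oct 6.
Add 10 hours 51 minutes duration → 00:03 UTC (Oct 7).
Haldor is UTC+6:30, so local end time = 00:03 + 6:30 = 06:33 on Oct 7.

06:33 on Oct 7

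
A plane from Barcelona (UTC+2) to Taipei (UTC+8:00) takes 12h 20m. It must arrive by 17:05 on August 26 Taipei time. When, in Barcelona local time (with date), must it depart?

22:45 on August 25

Target arrival in UTC: 17:05 − 8:00 = 09:05 on Aug 26.
Subtract 12 hours and 20 minutes → departure 20:45 UTC on Aug 25.
Barcelona is UTC+2:00: 20:45 + 2:00 = 22:45 on Aug 25.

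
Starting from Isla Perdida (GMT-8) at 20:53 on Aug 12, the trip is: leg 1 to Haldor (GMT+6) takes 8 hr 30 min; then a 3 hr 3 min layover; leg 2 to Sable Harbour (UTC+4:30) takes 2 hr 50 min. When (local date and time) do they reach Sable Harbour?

23:46 on August 13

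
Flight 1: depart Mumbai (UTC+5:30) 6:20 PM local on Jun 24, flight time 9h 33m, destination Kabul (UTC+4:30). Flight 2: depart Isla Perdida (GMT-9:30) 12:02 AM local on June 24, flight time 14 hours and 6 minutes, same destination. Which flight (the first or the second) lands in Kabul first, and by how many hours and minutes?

Flight 1 in UTC: 6:20 PM − 5:30 = 12:50 PM on Jun 24.
+9 hours 33 minutes → arrive 10:23 PM UTC on Jun 24.
Flight 2 in UTC: 12:02 AM + 9:30 = 9:32 AM on Jun 24.
+14 hours 6 minutes → arrive 11:38 PM UTC on Jun 24.
Flight 1 lands earlier by 1 hour 15 minutes.

the first, by 1 hour 15 minutes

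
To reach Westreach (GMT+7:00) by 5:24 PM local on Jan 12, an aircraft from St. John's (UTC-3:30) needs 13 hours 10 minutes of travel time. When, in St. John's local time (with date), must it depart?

5:44 PM on January 11

Target arrival in UTC: 5:24 PM − 7:00 = 10:24 AM on Jan 12.
Subtract 13 hours and 10 minutes → departure 9:14 PM UTC on Jan 11.
St. John's is UTC−3:30: 9:14 PM − 3:30 = 5:44 PM on Jan 11.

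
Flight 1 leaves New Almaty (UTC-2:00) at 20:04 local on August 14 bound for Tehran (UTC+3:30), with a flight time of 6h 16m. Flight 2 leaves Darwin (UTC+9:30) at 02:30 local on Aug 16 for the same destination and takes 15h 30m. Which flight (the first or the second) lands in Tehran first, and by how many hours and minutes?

the first, by 28 hours 10 minutes

Flight 1 in UTC: 20:04 + 2:00 = 22:04 on Aug 14.
+6 hours and 16 minutes → arrive 04:20 UTC on Aug 15.
Flight 2 in UTC: 02:30 − 9:30 = 17:00 on Aug 15.
+15 hours 30 minutes → arrive 08:30 UTC on Aug 16.
Flight 1 lands earlier by 28 hours 10 minutes.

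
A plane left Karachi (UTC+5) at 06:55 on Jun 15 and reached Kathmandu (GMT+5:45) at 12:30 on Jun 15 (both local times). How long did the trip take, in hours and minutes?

4 hours 50 minutes

Departure in UTC: 06:55 − 5:00 = 01:55 on Jun 15.
Arrival in UTC: 12:30 − 5:45 = 06:45 on Jun 15.
Elapsed = 06:45 − 01:55 = 4 hours 50 minutes.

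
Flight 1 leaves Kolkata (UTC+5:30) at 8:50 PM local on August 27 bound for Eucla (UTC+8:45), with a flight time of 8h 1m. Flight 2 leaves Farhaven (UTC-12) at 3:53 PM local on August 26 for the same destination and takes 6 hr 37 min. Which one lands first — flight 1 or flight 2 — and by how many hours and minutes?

the second, by 12 hours 51 minutes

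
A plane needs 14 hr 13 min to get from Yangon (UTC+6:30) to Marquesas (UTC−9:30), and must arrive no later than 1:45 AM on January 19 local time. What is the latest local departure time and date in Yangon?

3:32 AM on Jan 19

Target arrival in UTC: 1:45 AM + 9:30 = 11:15 AM on Jan 19.
Subtract 14 hours and 13 minutes → departure 9:02 PM UTC on Jan 18.
Yangon is UTC+6:30: 9:02 PM + 6:30 = 3:32 AM on Jan 19.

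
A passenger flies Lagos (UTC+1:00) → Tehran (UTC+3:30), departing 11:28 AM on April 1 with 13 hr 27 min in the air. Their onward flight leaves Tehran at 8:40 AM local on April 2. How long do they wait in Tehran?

Convert departure to UTC: 11:28 AM − 1:00 = 10:28 AM UTC on Apr 1.
Add 13 hours and 27 minutes flight time → 11:55 PM UTC.
Tehran is UTC+3:30, so local arrival = 11:55 PM + 3:30 = 3:25 AM on Apr 2.
Layover = 8:40 AM − 3:25 AM = 5 hours 15 minutes.

5 hours 15 minutes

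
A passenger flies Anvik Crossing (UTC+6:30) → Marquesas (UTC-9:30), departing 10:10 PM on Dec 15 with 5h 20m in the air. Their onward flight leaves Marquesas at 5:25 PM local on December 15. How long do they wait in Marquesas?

5 hours 55 minutes

Convert departure to UTC: 10:10 PM − 6:30 = 3:40 PM UTC on Dec 15.
Add 5 hours 20 minutes flight time → 9:00 PM UTC.
Marquesas is UTC−9:30, so local arrival = 9:00 PM − 9:30 = 11:30 AM on Dec 15.
Layover = 5:25 PM − 11:30 AM = 5 hours 55 minutes.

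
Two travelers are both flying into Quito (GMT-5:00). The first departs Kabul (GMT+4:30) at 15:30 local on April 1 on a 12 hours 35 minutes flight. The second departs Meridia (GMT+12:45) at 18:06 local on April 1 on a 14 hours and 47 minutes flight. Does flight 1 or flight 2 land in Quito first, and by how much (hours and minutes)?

the second, by 3 hours 27 minutes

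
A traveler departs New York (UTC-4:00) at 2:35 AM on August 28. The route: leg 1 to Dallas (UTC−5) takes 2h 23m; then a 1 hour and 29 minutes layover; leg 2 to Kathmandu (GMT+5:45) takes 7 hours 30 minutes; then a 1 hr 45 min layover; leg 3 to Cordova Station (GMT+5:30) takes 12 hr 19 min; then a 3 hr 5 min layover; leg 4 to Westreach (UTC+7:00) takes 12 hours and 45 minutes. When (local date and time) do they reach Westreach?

6:51 AM on Aug 30

Convert departure to UTC: 2:35 AM + 4:00 = 6:35 AM UTC on Aug 28.
Add 2 hours and 23 minutes leg 1 → 8:58 AM UTC.
Add 1 hour 29 minutes layover in Dallas → 10:27 AM UTC.
Add 7 hours 30 minutes leg 2 → 5:57 PM UTC.
Add 1 hour and 45 minutes layover in Kathmandu → 7:42 PM UTC.
Add 12 hours 19 minutes leg 3 → 8:01 AM UTC (Aug 29).
Add 3 hours and 5 minutes layover in Cordova Station → 11:06 AM UTC.
Add 12 hours and 45 minutes leg 4 → 11:51 PM UTC.
Westreach is UTC+7:00, so local arrival = 11:51 PM + 7:00 = 6:51 AM on Aug 30.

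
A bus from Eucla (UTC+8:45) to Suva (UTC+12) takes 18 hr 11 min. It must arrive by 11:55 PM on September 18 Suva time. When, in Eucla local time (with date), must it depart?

2:29 AM on Sep 18

Target arrival in UTC: 11:55 PM − 12:00 = 11:55 AM on Sep 18.
Subtract 18 hours 11 minutes → departure 5:44 PM UTC on Sep 17.
Eucla is UTC+8:45: 5:44 PM + 8:45 = 2:29 AM on Sep 18.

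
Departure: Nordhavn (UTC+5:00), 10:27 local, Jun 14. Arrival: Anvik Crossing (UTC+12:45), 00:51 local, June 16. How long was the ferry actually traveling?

Anvik Crossing is 7:45 ahead of Nordhavn.
Clock-face elapsed time (ignoring zones) is 38 hours 24 minutes.
Actual elapsed = 38 hours 24 minutes − 7:45 = 30 hours 39 minutes.

30 hours 39 minutes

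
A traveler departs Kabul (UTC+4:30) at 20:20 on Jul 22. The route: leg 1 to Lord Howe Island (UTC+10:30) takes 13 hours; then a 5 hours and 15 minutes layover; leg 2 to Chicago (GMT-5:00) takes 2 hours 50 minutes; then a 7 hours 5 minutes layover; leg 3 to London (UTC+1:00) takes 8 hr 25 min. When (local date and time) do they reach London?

Convert departure to UTC: 20:20 − 4:30 = 15:50 UTC on Jul 22.
Add 13 hours leg 1 → 04:50 UTC (Jul 23).
Add 5 hours and 15 minutes layover in Lord Howe Island → 10:05 UTC.
Add 2 hours 50 minutes leg 2 → 12:55 UTC.
Add 7 hours 5 minutes layover in Chicago → 20:00 UTC.
Add 8 hours 25 minutes leg 3 → 04:25 UTC (Jul 24).
London is UTC+1:00, so local arrival = 04:25 + 1:00 = 05:25 on Jul 24.

05:25 on July 24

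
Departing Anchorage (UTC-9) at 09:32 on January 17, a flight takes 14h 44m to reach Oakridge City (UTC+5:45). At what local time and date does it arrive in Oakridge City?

15:01 on Jan 18

Convert departure to UTC: 09:32 + 9:00 = 18:32 UTC on Jan 17.
Add 14 hours and 44 minutes travel time → 09:16 UTC (Jan 18).
Oakridge City is UTC+5:45, so local arrival = 09:16 + 5:45 = 15:01 on Jan 18.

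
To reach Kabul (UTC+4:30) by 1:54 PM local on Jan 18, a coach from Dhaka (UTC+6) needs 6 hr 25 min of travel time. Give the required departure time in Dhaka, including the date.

Target arrival in UTC: 1:54 PM − 4:30 = 9:24 AM on Jan 18.
Subtract 6 hours and 25 minutes → departure 2:59 AM UTC on Jan 18.
Dhaka is UTC+6:00: 2:59 AM + 6:00 = 8:59 AM on Jan 18.

8:59 AM on January 18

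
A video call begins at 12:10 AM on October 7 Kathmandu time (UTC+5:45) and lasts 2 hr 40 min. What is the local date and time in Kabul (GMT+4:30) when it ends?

1:35 AM on October 7

Convert start to UTC: 12:10 AM − 5:45 = 6:25 PM UTC on Oct 6.
Add 2 hours 40 minutes duration → 9:05 PM UTC.
Kabul is UTC+4:30, so local end time = 9:05 PM + 4:30 = 1:35 AM on Oct 7.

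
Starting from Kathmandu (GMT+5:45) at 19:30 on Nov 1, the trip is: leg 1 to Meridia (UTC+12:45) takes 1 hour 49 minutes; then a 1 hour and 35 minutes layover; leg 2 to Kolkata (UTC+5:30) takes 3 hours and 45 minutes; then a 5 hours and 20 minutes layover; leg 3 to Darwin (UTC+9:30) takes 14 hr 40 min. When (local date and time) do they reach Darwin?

02:24 on November 3

Convert departure to UTC: 19:30 − 5:45 = 13:45 UTC on Nov 1.
Add 1 hour 49 minutes leg 1 → 15:34 UTC.
Add 1 hour 35 minutes layover in Meridia → 17:09 UTC.
Add 3 hours 45 minutes leg 2 → 20:54 UTC.
Add 5 hours 20 minutes layover in Kolkata → 02:14 UTC (Nov 2).
Add 14 hours and 40 minutes leg 3 → 16:54 UTC.
Darwin is UTC+9:30, so local arrival = 16:54 + 9:30 = 02:24 on Nov 3.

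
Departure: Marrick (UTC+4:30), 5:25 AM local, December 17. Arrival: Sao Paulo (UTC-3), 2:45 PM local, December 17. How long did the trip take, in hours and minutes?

16 hours 50 minutes

Departure in UTC: 5:25 AM − 4:30 = 12:55 AM on Dec 17.
Arrival in UTC: 2:45 PM + 3:00 = 5:45 PM on Dec 17.
Elapsed = 5:45 PM − 12:55 AM = 16 hours 50 minutes.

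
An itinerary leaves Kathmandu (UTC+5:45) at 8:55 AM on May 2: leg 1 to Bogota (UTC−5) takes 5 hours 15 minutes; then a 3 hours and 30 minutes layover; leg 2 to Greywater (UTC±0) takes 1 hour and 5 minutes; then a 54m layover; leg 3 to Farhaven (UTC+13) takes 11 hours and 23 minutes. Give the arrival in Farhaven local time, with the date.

2:17 PM on May 3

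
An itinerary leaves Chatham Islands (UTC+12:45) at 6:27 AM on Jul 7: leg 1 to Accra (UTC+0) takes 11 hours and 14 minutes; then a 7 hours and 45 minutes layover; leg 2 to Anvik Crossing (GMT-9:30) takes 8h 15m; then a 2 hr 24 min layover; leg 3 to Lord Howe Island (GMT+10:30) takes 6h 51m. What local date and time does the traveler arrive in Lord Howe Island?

4:41 PM on July 8

Convert departure to UTC: 6:27 AM − 12:45 = 5:42 PM UTC on Jul 6.
Add 11 hours 14 minutes leg 1 → 4:56 AM UTC (Jul 7).
Add 7 hours 45 minutes layover in Accra → 12:41 PM UTC.
Add 8 hours and 15 minutes leg 2 → 8:56 PM UTC.
Add 2 hours 24 minutes layover in Anvik Crossing → 11:20 PM UTC.
Add 6 hours and 51 minutes leg 3 → 6:11 AM UTC (Jul 8).
Lord Howe Island is UTC+10:30, so local arrival = 6:11 AM + 10:30 = 4:41 PM on Jul 8.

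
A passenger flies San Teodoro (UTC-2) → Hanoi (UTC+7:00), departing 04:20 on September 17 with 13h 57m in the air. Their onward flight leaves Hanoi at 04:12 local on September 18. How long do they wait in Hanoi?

55 minutes

Convert departure to UTC: 04:20 + 2:00 = 06:20 UTC on Sep 17.
Add 13 hours 57 minutes flight time → 20:17 UTC.
Hanoi is UTC+7:00, so local arrival = 20:17 + 7:00 = 03:17 on Sep 18.
Layover = 04:12 − 03:17 = 55 minutes.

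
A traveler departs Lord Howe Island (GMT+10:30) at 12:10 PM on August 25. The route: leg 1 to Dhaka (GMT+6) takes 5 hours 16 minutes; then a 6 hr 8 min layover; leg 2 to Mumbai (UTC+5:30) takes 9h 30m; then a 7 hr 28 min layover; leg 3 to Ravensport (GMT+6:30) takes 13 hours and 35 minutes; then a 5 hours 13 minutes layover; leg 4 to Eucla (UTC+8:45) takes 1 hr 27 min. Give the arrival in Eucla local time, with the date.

Convert departure to UTC: 12:10 PM − 10:30 = 1:40 AM UTC on Aug 25.
Add 5 hours 16 minutes leg 1 → 6:56 AM UTC.
Add 6 hours 8 minutes layover in Dhaka → 1:04 PM UTC.
Add 9 hours and 30 minutes leg 2 → 10:34 PM UTC.
Add 7 hours and 28 minutes layover in Mumbai → 6:02 AM UTC (Aug 26).
Add 13 hours and 35 minutes leg 3 → 7:37 PM UTC.
Add 5 hours 13 minutes layover in Ravensport → 12:50 AM UTC (Aug 27).
Add 1 hour and 27 minutes leg 4 → 2:17 AM UTC.
Eucla is UTC+8:45, so local arrival = 2:17 AM + 8:45 = 11:02 AM on Aug 27.

11:02 AM on Aug 27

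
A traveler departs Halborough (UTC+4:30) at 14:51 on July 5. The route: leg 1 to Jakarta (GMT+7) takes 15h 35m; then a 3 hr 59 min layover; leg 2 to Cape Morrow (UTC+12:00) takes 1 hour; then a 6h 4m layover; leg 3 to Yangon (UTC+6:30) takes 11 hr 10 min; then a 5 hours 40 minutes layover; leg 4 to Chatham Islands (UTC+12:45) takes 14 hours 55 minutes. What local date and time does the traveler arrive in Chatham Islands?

Convert departure to UTC: 14:51 − 4:30 = 10:21 UTC on Jul 5.
Add 15 hours 35 minutes leg 1 → 01:56 UTC (Jul 6).
Add 3 hours and 59 minutes layover in Jakarta → 05:55 UTC.
Add 1 hour leg 2 → 06:55 UTC.
Add 6 hours 4 minutes layover in Cape Morrow → 12:59 UTC.
Add 11 hours 10 minutes leg 3 → 00:09 UTC (Jul 7).
Add 5 hours 40 minutes layover in Yangon → 05:49 UTC.
Add 14 hours 55 minutes leg 4 → 20:44 UTC.
Chatham Islands is UTC+12:45, so local arrival = 20:44 + 12:45 = 09:29 on Jul 8.

09:29 on July 8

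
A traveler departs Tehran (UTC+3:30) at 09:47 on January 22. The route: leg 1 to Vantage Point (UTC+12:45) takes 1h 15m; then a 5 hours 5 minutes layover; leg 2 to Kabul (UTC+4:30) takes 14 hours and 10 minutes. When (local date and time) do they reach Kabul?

Convert departure to UTC: 09:47 − 3:30 = 06:17 UTC on Jan 22.
Add 1 hour 15 minutes leg 1 → 07:32 UTC.
Add 5 hours 5 minutes layover in Vantage Point → 12:37 UTC.
Add 14 hours and 10 minutes leg 2 → 02:47 UTC (Jan 23).
Kabul is UTC+4:30, so local arrival = 02:47 + 4:30 = 07:17 on Jan 23.

07:17 on Jan 23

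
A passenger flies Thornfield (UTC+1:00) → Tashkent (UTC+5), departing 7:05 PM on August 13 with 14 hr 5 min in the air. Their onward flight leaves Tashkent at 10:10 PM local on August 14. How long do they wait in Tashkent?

9 hours

Convert departure to UTC: 7:05 PM − 1:00 = 6:05 PM UTC on Aug 13.
Add 14 hours 5 minutes flight time → 8:10 AM UTC (Aug 14).
Tashkent is UTC+5:00, so local arrival = 8:10 AM + 5:00 = 1:10 PM on Aug 14.
Layover = 10:10 PM − 1:10 PM = 9 hours.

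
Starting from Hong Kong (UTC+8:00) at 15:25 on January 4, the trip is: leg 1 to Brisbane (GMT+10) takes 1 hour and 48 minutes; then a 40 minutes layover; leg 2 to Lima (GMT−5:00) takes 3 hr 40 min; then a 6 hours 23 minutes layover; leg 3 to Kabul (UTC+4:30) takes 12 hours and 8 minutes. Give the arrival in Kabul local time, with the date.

12:34 on January 5

Convert departure to UTC: 15:25 − 8:00 = 07:25 UTC on Jan 4.
Add 1 hour and 48 minutes leg 1 → 09:13 UTC.
Add 40 minutes layover in Brisbane → 09:53 UTC.
Add 3 hours 40 minutes leg 2 → 13:33 UTC.
Add 6 hours 23 minutes layover in Lima → 19:56 UTC.
Add 12 hours and 8 minutes leg 3 → 08:04 UTC (Jan 5).
Kabul is UTC+4:30, so local arrival = 08:04 + 4:30 = 12:34 on Jan 5.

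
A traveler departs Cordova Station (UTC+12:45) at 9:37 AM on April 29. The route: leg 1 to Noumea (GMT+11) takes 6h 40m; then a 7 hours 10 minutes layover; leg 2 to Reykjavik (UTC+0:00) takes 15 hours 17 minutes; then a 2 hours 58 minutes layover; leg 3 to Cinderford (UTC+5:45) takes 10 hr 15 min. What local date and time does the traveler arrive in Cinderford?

Convert departure to UTC: 9:37 AM − 12:45 = 8:52 PM UTC on Apr 28.
Add 6 hours and 40 minutes leg 1 → 3:32 AM UTC (Apr 29).
Add 7 hours and 10 minutes layover in Noumea → 10:42 AM UTC.
Add 15 hours 17 minutes leg 2 → 1:59 AM UTC (Apr 30).
Add 2 hours and 58 minutes layover in Reykjavik → 4:57 AM UTC.
Add 10 hours 15 minutes leg 3 → 3:12 PM UTC.
Cinderford is UTC+5:45, so local arrival = 3:12 PM + 5:45 = 8:57 PM on Apr 30.

8:57 PM on Apr 30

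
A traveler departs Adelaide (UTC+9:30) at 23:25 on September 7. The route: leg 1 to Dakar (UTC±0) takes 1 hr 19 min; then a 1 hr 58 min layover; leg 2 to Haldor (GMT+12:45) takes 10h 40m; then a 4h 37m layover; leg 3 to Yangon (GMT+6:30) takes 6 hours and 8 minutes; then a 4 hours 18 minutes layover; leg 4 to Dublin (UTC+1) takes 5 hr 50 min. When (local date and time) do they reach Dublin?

01:45 on September 9

Convert departure to UTC: 23:25 − 9:30 = 13:55 UTC on Sep 7.
Add 1 hour 19 minutes leg 1 → 15:14 UTC.
Add 1 hour and 58 minutes layover in Dakar → 17:12 UTC.
Add 10 hours 40 minutes leg 2 → 03:52 UTC (Sep 8).
Add 4 hours and 37 minutes layover in Haldor → 08:29 UTC.
Add 6 hours 8 minutes leg 3 → 14:37 UTC.
Add 4 hours and 18 minutes layover in Yangon → 18:55 UTC.
Add 5 hours 50 minutes leg 4 → 00:45 UTC (Sep 9).
Dublin is UTC+1:00, so local arrival = 00:45 + 1:00 = 01:45 on Sep 9.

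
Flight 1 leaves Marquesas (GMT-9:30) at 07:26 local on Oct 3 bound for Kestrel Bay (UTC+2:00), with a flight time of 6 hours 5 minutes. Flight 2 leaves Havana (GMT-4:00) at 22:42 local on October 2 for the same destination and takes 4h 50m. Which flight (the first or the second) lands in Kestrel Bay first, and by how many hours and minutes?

Flight 1 in UTC: 07:26 + 9:30 = 16:56 on Oct 3.
+6 hours 5 minutes → arrive 23:01 UTC on Oct 3.
Flight 2 in UTC: 22:42 + 4:00 = 02:42 on Oct 3.
+4 hours and 50 minutes → arrive 07:32 UTC on Oct 3.
Flight 2 lands earlier by 15 hours 29 minutes.

the second, by 15 hours 29 minutes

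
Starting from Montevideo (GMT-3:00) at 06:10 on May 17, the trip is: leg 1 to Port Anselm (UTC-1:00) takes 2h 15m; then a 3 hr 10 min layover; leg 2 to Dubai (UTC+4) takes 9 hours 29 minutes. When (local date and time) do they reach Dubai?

04:04 on May 18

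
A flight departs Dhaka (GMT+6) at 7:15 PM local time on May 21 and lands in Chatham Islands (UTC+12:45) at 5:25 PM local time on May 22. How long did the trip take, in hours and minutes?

15 hours 25 minutes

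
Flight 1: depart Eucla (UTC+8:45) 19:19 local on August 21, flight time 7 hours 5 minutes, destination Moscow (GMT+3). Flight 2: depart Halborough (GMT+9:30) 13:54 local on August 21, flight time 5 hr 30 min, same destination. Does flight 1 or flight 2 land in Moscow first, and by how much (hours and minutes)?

Flight 1 in UTC: 19:19 − 8:45 = 10:34 on Aug 21.
+7 hours 5 minutes → arrive 17:39 UTC on Aug 21.
Flight 2 in UTC: 13:54 − 9:30 = 04:24 on Aug 21.
+5 hours 30 minutes → arrive 09:54 UTC on Aug 21.
Flight 2 lands earlier by 7 hours 45 minutes.

the second, by 7 hours 45 minutes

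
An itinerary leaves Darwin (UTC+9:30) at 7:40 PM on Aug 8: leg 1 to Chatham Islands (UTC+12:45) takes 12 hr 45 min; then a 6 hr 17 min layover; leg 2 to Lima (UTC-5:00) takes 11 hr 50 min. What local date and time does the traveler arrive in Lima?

Convert departure to UTC: 7:40 PM − 9:30 = 10:10 AM UTC on Aug 8.
Add 12 hours and 45 minutes leg 1 → 10:55 PM UTC.
Add 6 hours 17 minutes layover in Chatham Islands → 5:12 AM UTC (Aug 9).
Add 11 hours and 50 minutes leg 2 → 5:02 PM UTC.
Lima is UTC−5:00, so local arrival = 5:02 PM − 5:00 = 12:02 PM on Aug 9.

12:02 PM on August 9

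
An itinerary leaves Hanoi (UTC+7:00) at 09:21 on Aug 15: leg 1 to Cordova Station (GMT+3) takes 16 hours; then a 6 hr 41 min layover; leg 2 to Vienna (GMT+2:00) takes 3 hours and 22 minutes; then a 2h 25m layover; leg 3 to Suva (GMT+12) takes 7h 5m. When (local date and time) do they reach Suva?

01:54 on Aug 17

Convert departure to UTC: 09:21 − 7:00 = 02:21 UTC on Aug 15.
Add 16 hours leg 1 → 18:21 UTC.
Add 6 hours and 41 minutes layover in Cordova Station → 01:02 UTC (Aug 16).
Add 3 hours and 22 minutes leg 2 → 04:24 UTC.
Add 2 hours 25 minutes layover in Vienna → 06:49 UTC.
Add 7 hours and 5 minutes leg 3 → 13:54 UTC.
Suva is UTC+12:00, so local arrival = 13:54 + 12:00 = 01:54 on Aug 17.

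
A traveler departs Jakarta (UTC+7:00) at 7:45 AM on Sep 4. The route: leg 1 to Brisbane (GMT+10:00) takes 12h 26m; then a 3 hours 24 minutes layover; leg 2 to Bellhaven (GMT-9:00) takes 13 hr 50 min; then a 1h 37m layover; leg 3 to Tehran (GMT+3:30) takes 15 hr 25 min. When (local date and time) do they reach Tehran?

2:57 AM on September 6

Convert departure to UTC: 7:45 AM − 7:00 = 12:45 AM UTC on Sep 4.
Add 12 hours 26 minutes leg 1 → 1:11 PM UTC.
Add 3 hours and 24 minutes layover in Brisbane → 4:35 PM UTC.
Add 13 hours and 50 minutes leg 2 → 6:25 AM UTC (Sep 5).
Add 1 hour and 37 minutes layover in Bellhaven → 8:02 AM UTC.
Add 15 hours 25 minutes leg 3 → 11:27 PM UTC.
Tehran is UTC+3:30, so local arrival = 11:27 PM + 3:30 = 2:57 AM on Sep 6.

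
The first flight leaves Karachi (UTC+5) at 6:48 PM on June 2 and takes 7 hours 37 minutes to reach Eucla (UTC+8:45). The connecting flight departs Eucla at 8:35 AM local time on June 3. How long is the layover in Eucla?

2 hours 25 minutes

Convert departure to UTC: 6:48 PM − 5:00 = 1:48 PM UTC on Jun 2.
Add 7 hours and 37 minutes flight time → 9:25 PM UTC.
Eucla is UTC+8:45, so local arrival = 9:25 PM + 8:45 = 6:10 AM on Jun 3.
Layover = 8:35 AM − 6:10 AM = 2 hours 25 minutes.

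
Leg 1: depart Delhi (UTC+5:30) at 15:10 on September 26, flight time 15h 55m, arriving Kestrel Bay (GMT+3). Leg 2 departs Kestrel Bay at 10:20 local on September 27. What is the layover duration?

Convert departure to UTC: 15:10 − 5:30 = 09:40 UTC on Sep 26.
Add 15 hours 55 minutes flight time → 01:35 UTC (Sep 27).
Kestrel Bay is UTC+3:00, so local arrival = 01:35 + 3:00 = 04:35 on Sep 27.
Layover = 10:20 − 04:35 = 5 hours 45 minutes.

5 hours 45 minutes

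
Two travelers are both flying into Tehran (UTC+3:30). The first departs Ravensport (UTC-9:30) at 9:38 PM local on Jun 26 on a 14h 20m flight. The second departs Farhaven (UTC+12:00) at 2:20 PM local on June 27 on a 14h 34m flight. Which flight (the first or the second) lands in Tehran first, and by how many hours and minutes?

Flight 1 in UTC: 9:38 PM + 9:30 = 7:08 AM on Jun 27.
+14 hours 20 minutes → arrive 9:28 PM UTC on Jun 27.
Flight 2 in UTC: 2:20 PM − 12:00 = 2:20 AM on Jun 27.
+14 hours and 34 minutes → arrive 4:54 PM UTC on Jun 27.
Flight 2 lands earlier by 4 hours 34 minutes.

the second, by 4 hours 34 minutes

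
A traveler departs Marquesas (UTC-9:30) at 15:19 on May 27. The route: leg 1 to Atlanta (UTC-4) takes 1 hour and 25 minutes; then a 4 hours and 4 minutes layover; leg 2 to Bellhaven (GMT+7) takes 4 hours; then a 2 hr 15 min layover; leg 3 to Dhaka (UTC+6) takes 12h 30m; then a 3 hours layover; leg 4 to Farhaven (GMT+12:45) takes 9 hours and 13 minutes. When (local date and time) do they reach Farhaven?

Convert departure to UTC: 15:19 + 9:30 = 00:49 UTC on May 28.
Add 1 hour and 25 minutes leg 1 → 02:14 UTC.
Add 4 hours and 4 minutes layover in Atlanta → 06:18 UTC.
Add 4 hours leg 2 → 10:18 UTC.
Add 2 hours and 15 minutes layover in Bellhaven → 12:33 UTC.
Add 12 hours 30 minutes leg 3 → 01:03 UTC (May 29).
Add 3 hours layover in Dhaka → 04:03 UTC.
Add 9 hours 13 minutes leg 4 → 13:16 UTC.
Farhaven is UTC+12:45, so local arrival = 13:16 + 12:45 = 02:01 on May 30.

02:01 on May 30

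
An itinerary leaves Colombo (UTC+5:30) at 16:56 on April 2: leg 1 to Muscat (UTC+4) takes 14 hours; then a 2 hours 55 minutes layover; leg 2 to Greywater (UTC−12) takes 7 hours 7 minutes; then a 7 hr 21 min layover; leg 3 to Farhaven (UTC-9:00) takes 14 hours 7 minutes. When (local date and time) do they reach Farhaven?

23:56 on April 3

Convert departure to UTC: 16:56 − 5:30 = 11:26 UTC on Apr 2.
Add 14 hours leg 1 → 01:26 UTC (Apr 3).
Add 2 hours and 55 minutes layover in Muscat → 04:21 UTC.
Add 7 hours and 7 minutes leg 2 → 11:28 UTC.
Add 7 hours and 21 minutes layover in Greywater → 18:49 UTC.
Add 14 hours and 7 minutes leg 3 → 08:56 UTC (Apr 4).
Farhaven is UTC−9:00, so local arrival = 08:56 − 9:00 = 23:56 on Apr 3.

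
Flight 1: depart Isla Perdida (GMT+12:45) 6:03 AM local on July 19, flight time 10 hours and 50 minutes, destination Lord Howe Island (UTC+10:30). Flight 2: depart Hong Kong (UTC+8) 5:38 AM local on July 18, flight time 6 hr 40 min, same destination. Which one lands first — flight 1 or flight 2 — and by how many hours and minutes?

the second, by 23 hours 50 minutes

Flight 1 in UTC: 6:03 AM − 12:45 = 5:18 PM on Jul 18.
+10 hours and 50 minutes → arrive 4:08 AM UTC on Jul 19.
Flight 2 in UTC: 5:38 AM − 8:00 = 9:38 PM on Jul 17.
+6 hours 40 minutes → arrive 4:18 AM UTC on Jul 18.
Flight 2 lands earlier by 23 hours 50 minutes.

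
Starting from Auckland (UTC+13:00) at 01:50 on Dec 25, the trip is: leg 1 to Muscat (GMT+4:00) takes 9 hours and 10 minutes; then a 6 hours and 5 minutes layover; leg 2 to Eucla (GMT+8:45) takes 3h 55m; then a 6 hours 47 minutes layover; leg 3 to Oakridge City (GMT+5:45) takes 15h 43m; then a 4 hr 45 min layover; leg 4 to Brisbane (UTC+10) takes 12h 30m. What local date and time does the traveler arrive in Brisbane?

Convert departure to UTC: 01:50 − 13:00 = 12:50 UTC on Dec 24.
Add 9 hours and 10 minutes leg 1 → 22:00 UTC.
Add 6 hours 5 minutes layover in Muscat → 04:05 UTC (Dec 25).
Add 3 hours 55 minutes leg 2 → 08:00 UTC.
Add 6 hours 47 minutes layover in Eucla → 14:47 UTC.
Add 15 hours and 43 minutes leg 3 → 06:30 UTC (Dec 26).
Add 4 hours 45 minutes layover in Oakridge City → 11:15 UTC.
Add 12 hours and 30 minutes leg 4 → 23:45 UTC.
Brisbane is UTC+10:00, so local arrival = 23:45 + 10:00 = 09:45 on Dec 27.

09:45 on December 27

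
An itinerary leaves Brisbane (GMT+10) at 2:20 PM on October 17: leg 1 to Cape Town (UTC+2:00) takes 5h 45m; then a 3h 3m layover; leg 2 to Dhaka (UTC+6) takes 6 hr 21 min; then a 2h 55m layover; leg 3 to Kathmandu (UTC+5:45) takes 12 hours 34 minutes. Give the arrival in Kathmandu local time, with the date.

Convert departure to UTC: 2:20 PM − 10:00 = 4:20 AM UTC on Oct 17.
Add 5 hours 45 minutes leg 1 → 10:05 AM UTC.
Add 3 hours 3 minutes layover in Cape Town → 1:08 PM UTC.
Add 6 hours and 21 minutes leg 2 → 7:29 PM UTC.
Add 2 hours and 55 minutes layover in Dhaka → 10:24 PM UTC.
Add 12 hours 34 minutes leg 3 → 10:58 AM UTC (Oct 18).
Kathmandu is UTC+5:45, so local arrival = 10:58 AM + 5:45 = 4:43 PM on Oct 18.

4:43 PM on October 18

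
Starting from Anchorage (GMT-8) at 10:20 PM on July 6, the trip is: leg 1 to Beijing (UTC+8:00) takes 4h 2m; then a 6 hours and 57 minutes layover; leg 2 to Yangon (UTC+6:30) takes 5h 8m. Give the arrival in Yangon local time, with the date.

Convert departure to UTC: 10:20 PM + 8:00 = 6:20 AM UTC on Jul 7.
Add 4 hours 2 minutes leg 1 → 10:22 AM UTC.
Add 6 hours and 57 minutes layover in Beijing → 5:19 PM UTC.
Add 5 hours and 8 minutes leg 2 → 10:27 PM UTC.
Yangon is UTC+6:30, so local arrival = 10:27 PM + 6:30 = 4:57 AM on Jul 8.

4:57 AM on Jul 8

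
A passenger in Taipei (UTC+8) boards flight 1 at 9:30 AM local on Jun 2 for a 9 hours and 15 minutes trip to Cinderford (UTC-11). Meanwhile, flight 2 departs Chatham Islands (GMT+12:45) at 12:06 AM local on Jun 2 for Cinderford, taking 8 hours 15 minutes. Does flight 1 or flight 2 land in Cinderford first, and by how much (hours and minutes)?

the second, by 15 hours 9 minutes

Flight 1 in UTC: 9:30 AM − 8:00 = 1:30 AM on Jun 2.
+9 hours and 15 minutes → arrive 10:45 AM UTC on Jun 2.
Flight 2 in UTC: 12:06 AM − 12:45 = 11:21 AM on Jun 1.
+8 hours 15 minutes → arrive 7:36 PM UTC on Jun 1.
Flight 2 lands earlier by 15 hours 9 minutes.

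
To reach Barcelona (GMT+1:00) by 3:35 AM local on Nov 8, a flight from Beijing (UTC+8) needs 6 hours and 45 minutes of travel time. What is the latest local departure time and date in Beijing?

3:50 AM on Nov 8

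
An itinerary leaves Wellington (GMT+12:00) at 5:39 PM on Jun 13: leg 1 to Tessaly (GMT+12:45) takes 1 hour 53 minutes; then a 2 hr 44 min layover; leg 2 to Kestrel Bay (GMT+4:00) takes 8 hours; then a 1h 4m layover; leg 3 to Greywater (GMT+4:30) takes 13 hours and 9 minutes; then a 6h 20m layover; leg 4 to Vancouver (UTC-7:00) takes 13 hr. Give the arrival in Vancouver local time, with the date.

8:49 PM on June 14

Convert departure to UTC: 5:39 PM − 12:00 = 5:39 AM UTC on Jun 13.
Add 1 hour and 53 minutes leg 1 → 7:32 AM UTC.
Add 2 hours and 44 minutes layover in Tessaly → 10:16 AM UTC.
Add 8 hours leg 2 → 6:16 PM UTC.
Add 1 hour 4 minutes layover in Kestrel Bay → 7:20 PM UTC.
Add 13 hours and 9 minutes leg 3 → 8:29 AM UTC (Jun 14).
Add 6 hours 20 minutes layover in Greywater → 2:49 PM UTC.
Add 13 hours leg 4 → 3:49 AM UTC (Jun 15).
Vancouver is UTC−7:00, so local arrival = 3:49 AM − 7:00 = 8:49 PM on Jun 14.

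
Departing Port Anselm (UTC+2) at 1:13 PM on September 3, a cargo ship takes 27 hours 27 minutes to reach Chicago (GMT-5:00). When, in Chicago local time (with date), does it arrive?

9:40 AM on September 4

Convert departure to UTC: 1:13 PM − 2:00 = 11:13 AM UTC on Sep 3.
Add 27 hours 27 minutes travel time → 2:40 PM UTC (Sep 4).
Chicago is UTC−5:00, so local arrival = 2:40 PM − 5:00 = 9:40 AM on Sep 4.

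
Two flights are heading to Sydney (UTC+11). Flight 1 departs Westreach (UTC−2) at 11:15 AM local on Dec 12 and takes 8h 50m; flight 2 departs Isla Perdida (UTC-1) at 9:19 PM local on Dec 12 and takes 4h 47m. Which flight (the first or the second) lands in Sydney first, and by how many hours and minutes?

the first, by 5 hours 1 minute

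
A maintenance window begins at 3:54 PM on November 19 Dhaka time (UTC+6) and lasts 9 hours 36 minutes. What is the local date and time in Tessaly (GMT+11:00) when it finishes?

Convert start to UTC: 3:54 PM − 6:00 = 9:54 AM UTC on Nov 19.
Add 9 hours and 36 minutes duration → 7:30 PM UTC.
Tessaly is UTC+11:00, so local end time = 7:30 PM + 11:00 = 6:30 AM on Nov 20.

6:30 AM on November 20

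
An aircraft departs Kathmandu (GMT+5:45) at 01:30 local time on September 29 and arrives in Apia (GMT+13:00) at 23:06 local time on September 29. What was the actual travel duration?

14 hours 21 minutes

Apia is 7:15 ahead of Kathmandu.
Clock-face elapsed time (ignoring zones) is 21 hours 36 minutes.
Actual elapsed = 21 hours 36 minutes − 7:15 = 14 hours 21 minutes.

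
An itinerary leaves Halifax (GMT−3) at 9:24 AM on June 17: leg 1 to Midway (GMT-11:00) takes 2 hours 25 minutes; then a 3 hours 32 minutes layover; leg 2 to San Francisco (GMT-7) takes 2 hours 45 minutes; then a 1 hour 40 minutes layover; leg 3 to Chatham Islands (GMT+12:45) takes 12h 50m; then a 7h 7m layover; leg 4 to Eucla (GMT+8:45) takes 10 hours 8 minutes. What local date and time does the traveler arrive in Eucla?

Convert departure to UTC: 9:24 AM + 3:00 = 12:24 PM UTC on Jun 17.
Add 2 hours and 25 minutes leg 1 → 2:49 PM UTC.
Add 3 hours 32 minutes layover in Midway → 6:21 PM UTC.
Add 2 hours 45 minutes leg 2 → 9:06 PM UTC.
Add 1 hour and 40 minutes layover in San Francisco → 10:46 PM UTC.
Add 12 hours 50 minutes leg 3 → 11:36 AM UTC (Jun 18).
Add 7 hours 7 minutes layover in Chatham Islands → 6:43 PM UTC.
Add 10 hours 8 minutes leg 4 → 4:51 AM UTC (Jun 19).
Eucla is UTC+8:45, so local arrival = 4:51 AM + 8:45 = 1:36 PM on Jun 19.

1:36 PM on Jun 19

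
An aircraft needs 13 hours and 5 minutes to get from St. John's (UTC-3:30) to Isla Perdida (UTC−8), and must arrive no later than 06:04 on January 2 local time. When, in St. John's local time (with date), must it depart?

Target arrival in UTC: 06:04 + 8:00 = 14:04 on Jan 2.
Subtract 13 hours 5 minutes → departure 00:59 UTC on Jan 2.
St. John's is UTC−3:30: 00:59 − 3:30 = 21:29 on Jan 1.

21:29 on Jan 1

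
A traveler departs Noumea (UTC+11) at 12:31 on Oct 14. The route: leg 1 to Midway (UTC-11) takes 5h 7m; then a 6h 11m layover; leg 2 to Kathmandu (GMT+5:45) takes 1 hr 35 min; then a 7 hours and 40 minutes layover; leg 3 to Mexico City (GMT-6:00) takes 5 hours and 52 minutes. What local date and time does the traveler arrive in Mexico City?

Convert departure to UTC: 12:31 − 11:00 = 01:31 UTC on Oct 14.
Add 5 hours and 7 minutes leg 1 → 06:38 UTC.
Add 6 hours and 11 minutes layover in Midway → 12:49 UTC.
Add 1 hour and 35 minutes leg 2 → 14:24 UTC.
Add 7 hours 40 minutes layover in Kathmandu → 22:04 UTC.
Add 5 hours and 52 minutes leg 3 → 03:56 UTC (Oct 15).
Mexico City is UTC−6:00, so local arrival = 03:56 − 6:00 = 21:56 on Oct 14.

21:56 on Oct 14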